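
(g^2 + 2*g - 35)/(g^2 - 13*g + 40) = (g + 7)/(g - 8)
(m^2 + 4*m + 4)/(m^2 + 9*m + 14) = (m + 2)/(m + 7)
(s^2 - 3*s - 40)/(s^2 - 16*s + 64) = (s + 5)/(s - 8)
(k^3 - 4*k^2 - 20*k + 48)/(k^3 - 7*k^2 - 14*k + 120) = (k - 2)/(k - 5)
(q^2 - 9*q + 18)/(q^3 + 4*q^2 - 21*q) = (q - 6)/(q*(q + 7))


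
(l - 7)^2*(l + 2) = l^3 - 12*l^2 + 21*l + 98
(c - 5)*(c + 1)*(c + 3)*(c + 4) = c^4 + 3*c^3 - 21*c^2 - 83*c - 60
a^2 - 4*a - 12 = (a - 6)*(a + 2)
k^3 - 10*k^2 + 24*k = k*(k - 6)*(k - 4)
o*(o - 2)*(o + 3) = o^3 + o^2 - 6*o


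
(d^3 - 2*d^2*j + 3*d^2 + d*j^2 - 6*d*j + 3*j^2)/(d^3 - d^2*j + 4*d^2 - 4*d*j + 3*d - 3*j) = (d - j)/(d + 1)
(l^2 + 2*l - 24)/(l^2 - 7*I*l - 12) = (-l^2 - 2*l + 24)/(-l^2 + 7*I*l + 12)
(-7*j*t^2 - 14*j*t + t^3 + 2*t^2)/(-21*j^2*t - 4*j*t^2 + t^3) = (t + 2)/(3*j + t)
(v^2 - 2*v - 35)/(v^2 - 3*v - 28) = (v + 5)/(v + 4)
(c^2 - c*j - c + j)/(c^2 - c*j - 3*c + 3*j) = (c - 1)/(c - 3)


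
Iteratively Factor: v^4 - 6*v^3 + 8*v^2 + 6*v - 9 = (v + 1)*(v^3 - 7*v^2 + 15*v - 9) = (v - 3)*(v + 1)*(v^2 - 4*v + 3) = (v - 3)*(v - 1)*(v + 1)*(v - 3)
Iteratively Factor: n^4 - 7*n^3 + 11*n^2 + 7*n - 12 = (n - 3)*(n^3 - 4*n^2 - n + 4) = (n - 4)*(n - 3)*(n^2 - 1) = (n - 4)*(n - 3)*(n + 1)*(n - 1)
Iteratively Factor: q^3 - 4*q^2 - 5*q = (q)*(q^2 - 4*q - 5) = q*(q + 1)*(q - 5)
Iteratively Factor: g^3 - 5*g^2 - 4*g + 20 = (g - 2)*(g^2 - 3*g - 10) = (g - 5)*(g - 2)*(g + 2)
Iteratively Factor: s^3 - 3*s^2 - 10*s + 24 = (s + 3)*(s^2 - 6*s + 8) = (s - 2)*(s + 3)*(s - 4)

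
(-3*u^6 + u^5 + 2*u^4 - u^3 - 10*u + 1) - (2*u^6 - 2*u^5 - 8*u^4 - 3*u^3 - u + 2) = -5*u^6 + 3*u^5 + 10*u^4 + 2*u^3 - 9*u - 1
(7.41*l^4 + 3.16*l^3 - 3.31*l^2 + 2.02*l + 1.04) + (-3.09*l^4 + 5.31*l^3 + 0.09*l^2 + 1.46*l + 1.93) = 4.32*l^4 + 8.47*l^3 - 3.22*l^2 + 3.48*l + 2.97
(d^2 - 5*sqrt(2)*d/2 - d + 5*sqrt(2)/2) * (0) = 0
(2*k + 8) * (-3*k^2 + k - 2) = -6*k^3 - 22*k^2 + 4*k - 16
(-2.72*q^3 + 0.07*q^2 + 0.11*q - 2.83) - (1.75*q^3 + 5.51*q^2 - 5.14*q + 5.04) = -4.47*q^3 - 5.44*q^2 + 5.25*q - 7.87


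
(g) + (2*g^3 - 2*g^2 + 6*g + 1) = 2*g^3 - 2*g^2 + 7*g + 1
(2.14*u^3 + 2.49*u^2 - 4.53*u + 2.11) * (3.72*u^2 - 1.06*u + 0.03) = 7.9608*u^5 + 6.9944*u^4 - 19.4268*u^3 + 12.7257*u^2 - 2.3725*u + 0.0633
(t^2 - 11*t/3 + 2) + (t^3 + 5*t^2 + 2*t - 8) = t^3 + 6*t^2 - 5*t/3 - 6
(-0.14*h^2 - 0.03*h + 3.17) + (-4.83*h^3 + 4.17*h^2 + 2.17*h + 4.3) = -4.83*h^3 + 4.03*h^2 + 2.14*h + 7.47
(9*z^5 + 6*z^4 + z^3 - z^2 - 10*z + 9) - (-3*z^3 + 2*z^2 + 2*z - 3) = 9*z^5 + 6*z^4 + 4*z^3 - 3*z^2 - 12*z + 12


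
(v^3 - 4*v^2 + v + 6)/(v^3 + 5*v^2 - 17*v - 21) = (v - 2)/(v + 7)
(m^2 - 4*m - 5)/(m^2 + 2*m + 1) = (m - 5)/(m + 1)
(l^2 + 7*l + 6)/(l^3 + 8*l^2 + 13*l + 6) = 1/(l + 1)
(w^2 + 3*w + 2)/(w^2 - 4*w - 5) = (w + 2)/(w - 5)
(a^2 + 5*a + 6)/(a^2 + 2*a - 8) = (a^2 + 5*a + 6)/(a^2 + 2*a - 8)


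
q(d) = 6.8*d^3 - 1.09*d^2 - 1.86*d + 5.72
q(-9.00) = -5023.03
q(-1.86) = -38.35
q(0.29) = 5.25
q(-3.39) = -265.42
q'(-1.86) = 72.77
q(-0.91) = 1.39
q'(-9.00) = 1670.16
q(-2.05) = -53.63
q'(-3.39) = 239.97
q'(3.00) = 175.20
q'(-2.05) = 88.34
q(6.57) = 1874.89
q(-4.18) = -502.19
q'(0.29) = -0.78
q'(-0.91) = 17.02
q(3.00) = 173.93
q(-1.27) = -7.60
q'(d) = 20.4*d^2 - 2.18*d - 1.86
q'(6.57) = 864.38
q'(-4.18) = 363.69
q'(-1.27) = 33.81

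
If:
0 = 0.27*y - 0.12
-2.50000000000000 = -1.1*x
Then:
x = 2.27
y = 0.44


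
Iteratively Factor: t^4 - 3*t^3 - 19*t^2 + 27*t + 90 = (t - 5)*(t^3 + 2*t^2 - 9*t - 18) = (t - 5)*(t - 3)*(t^2 + 5*t + 6) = (t - 5)*(t - 3)*(t + 2)*(t + 3)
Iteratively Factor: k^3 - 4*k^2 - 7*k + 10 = (k + 2)*(k^2 - 6*k + 5) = (k - 5)*(k + 2)*(k - 1)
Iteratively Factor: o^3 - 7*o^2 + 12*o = (o - 3)*(o^2 - 4*o) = o*(o - 3)*(o - 4)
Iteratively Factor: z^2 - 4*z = (z - 4)*(z)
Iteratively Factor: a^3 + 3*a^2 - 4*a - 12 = (a + 2)*(a^2 + a - 6) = (a + 2)*(a + 3)*(a - 2)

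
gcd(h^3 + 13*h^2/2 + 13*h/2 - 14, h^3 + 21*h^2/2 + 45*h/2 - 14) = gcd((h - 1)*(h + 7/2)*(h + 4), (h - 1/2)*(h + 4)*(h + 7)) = h + 4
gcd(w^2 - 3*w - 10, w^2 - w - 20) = w - 5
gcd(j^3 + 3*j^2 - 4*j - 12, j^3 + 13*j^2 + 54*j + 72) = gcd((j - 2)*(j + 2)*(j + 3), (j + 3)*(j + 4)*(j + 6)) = j + 3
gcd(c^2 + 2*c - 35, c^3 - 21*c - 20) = c - 5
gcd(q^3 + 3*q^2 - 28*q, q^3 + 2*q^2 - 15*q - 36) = q - 4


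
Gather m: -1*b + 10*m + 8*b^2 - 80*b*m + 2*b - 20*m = 8*b^2 + b + m*(-80*b - 10)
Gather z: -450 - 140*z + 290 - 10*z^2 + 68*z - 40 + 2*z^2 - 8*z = -8*z^2 - 80*z - 200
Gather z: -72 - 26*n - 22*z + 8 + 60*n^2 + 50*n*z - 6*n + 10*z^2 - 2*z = 60*n^2 - 32*n + 10*z^2 + z*(50*n - 24) - 64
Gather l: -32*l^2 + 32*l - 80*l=-32*l^2 - 48*l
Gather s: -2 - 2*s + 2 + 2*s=0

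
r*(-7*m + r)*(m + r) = -7*m^2*r - 6*m*r^2 + r^3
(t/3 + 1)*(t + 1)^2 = t^3/3 + 5*t^2/3 + 7*t/3 + 1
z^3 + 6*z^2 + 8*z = z*(z + 2)*(z + 4)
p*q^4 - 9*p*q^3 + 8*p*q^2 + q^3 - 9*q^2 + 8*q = q*(q - 8)*(q - 1)*(p*q + 1)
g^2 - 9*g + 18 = (g - 6)*(g - 3)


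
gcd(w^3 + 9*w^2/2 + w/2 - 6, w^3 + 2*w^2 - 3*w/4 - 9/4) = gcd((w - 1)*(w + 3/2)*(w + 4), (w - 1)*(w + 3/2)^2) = w^2 + w/2 - 3/2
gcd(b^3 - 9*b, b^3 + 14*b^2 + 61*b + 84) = b + 3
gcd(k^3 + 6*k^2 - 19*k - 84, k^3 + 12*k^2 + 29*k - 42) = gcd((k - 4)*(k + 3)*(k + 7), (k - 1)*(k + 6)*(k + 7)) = k + 7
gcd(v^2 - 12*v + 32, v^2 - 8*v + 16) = v - 4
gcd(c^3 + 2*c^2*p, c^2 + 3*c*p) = c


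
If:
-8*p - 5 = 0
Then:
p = -5/8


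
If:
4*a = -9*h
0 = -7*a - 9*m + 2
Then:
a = 2/7 - 9*m/7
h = 4*m/7 - 8/63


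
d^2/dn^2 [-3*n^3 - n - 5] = -18*n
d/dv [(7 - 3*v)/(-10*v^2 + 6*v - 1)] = (-30*v^2 + 140*v - 39)/(100*v^4 - 120*v^3 + 56*v^2 - 12*v + 1)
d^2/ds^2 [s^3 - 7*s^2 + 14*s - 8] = 6*s - 14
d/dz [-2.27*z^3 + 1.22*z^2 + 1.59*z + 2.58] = -6.81*z^2 + 2.44*z + 1.59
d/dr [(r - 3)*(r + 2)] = 2*r - 1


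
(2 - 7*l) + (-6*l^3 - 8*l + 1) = -6*l^3 - 15*l + 3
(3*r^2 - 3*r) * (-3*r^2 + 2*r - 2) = -9*r^4 + 15*r^3 - 12*r^2 + 6*r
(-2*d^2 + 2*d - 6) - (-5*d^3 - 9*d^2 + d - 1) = 5*d^3 + 7*d^2 + d - 5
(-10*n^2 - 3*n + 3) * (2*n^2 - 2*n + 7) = -20*n^4 + 14*n^3 - 58*n^2 - 27*n + 21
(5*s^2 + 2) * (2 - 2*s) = -10*s^3 + 10*s^2 - 4*s + 4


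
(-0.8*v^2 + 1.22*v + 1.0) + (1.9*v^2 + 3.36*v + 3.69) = 1.1*v^2 + 4.58*v + 4.69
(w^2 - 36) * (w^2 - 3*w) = w^4 - 3*w^3 - 36*w^2 + 108*w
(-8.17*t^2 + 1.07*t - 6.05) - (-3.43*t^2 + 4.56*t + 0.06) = -4.74*t^2 - 3.49*t - 6.11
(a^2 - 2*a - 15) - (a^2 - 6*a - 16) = 4*a + 1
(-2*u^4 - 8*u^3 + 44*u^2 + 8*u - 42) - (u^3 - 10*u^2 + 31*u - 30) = -2*u^4 - 9*u^3 + 54*u^2 - 23*u - 12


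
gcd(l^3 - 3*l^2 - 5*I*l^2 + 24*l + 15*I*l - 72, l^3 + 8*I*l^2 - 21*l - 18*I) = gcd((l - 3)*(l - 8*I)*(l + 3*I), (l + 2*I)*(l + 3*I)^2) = l + 3*I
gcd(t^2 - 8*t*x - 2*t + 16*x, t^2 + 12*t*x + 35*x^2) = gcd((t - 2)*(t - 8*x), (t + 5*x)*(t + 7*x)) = 1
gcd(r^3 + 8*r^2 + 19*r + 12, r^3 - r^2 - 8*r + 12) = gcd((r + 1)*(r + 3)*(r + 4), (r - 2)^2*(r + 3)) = r + 3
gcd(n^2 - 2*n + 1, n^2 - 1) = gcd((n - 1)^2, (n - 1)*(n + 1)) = n - 1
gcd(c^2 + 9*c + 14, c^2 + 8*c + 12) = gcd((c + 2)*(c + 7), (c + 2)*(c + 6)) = c + 2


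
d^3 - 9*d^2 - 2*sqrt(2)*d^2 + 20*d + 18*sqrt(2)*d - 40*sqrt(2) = (d - 5)*(d - 4)*(d - 2*sqrt(2))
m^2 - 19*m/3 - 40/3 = (m - 8)*(m + 5/3)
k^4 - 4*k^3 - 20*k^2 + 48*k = k*(k - 6)*(k - 2)*(k + 4)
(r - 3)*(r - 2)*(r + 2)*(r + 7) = r^4 + 4*r^3 - 25*r^2 - 16*r + 84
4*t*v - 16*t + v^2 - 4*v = (4*t + v)*(v - 4)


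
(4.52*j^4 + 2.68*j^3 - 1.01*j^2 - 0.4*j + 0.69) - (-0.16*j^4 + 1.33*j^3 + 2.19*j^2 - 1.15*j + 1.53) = 4.68*j^4 + 1.35*j^3 - 3.2*j^2 + 0.75*j - 0.84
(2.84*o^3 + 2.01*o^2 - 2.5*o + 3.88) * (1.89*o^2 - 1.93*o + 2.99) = 5.3676*o^5 - 1.6823*o^4 - 0.112699999999999*o^3 + 18.1681*o^2 - 14.9634*o + 11.6012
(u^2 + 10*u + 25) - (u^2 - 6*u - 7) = 16*u + 32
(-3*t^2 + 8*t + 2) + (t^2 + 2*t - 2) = -2*t^2 + 10*t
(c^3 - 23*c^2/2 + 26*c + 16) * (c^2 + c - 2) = c^5 - 21*c^4/2 + 25*c^3/2 + 65*c^2 - 36*c - 32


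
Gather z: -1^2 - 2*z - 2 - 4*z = -6*z - 3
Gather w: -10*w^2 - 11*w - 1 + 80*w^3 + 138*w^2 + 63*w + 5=80*w^3 + 128*w^2 + 52*w + 4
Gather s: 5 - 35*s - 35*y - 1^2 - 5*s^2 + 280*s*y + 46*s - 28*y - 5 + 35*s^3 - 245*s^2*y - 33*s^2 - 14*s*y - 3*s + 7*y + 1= 35*s^3 + s^2*(-245*y - 38) + s*(266*y + 8) - 56*y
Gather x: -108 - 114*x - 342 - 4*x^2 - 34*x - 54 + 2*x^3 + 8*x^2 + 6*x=2*x^3 + 4*x^2 - 142*x - 504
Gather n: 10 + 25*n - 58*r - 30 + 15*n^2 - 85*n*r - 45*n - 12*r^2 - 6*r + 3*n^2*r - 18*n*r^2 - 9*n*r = n^2*(3*r + 15) + n*(-18*r^2 - 94*r - 20) - 12*r^2 - 64*r - 20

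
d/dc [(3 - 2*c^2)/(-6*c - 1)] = 2*(6*c^2 + 2*c + 9)/(36*c^2 + 12*c + 1)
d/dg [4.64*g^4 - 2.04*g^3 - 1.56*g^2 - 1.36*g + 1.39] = 18.56*g^3 - 6.12*g^2 - 3.12*g - 1.36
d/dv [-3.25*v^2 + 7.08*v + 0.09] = 7.08 - 6.5*v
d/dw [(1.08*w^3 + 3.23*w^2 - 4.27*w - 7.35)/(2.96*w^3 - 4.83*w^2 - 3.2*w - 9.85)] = (1.77635683940025e-15*w^5 - 14.7772*w^4 + 18.3664*w^3 + 2.39389999999998*w^2 - 134.632*w + 18.5395)/(8.7616*w^6 - 28.5936*w^5 + 4.3849*w^4 - 27.4*w^3 + 105.391*w^2 + 63.04*w + 97.0225)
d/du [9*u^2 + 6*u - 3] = 18*u + 6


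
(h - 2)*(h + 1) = h^2 - h - 2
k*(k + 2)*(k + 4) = k^3 + 6*k^2 + 8*k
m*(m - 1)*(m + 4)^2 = m^4 + 7*m^3 + 8*m^2 - 16*m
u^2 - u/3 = u*(u - 1/3)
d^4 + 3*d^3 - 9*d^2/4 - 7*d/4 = d*(d - 1)*(d + 1/2)*(d + 7/2)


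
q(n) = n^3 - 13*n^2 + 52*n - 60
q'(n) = 3*n^2 - 26*n + 52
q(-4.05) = -550.26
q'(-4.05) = 206.51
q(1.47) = -8.48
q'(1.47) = 20.26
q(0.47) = -38.33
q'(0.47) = 40.44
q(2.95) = 5.94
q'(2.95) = 1.41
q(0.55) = -35.17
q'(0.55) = 38.61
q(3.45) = 5.73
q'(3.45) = -1.99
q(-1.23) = -145.49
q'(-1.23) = 88.52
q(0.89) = -23.31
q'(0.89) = 31.24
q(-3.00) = -360.00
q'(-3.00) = 157.00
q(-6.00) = -1056.00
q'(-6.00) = 316.00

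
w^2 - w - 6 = (w - 3)*(w + 2)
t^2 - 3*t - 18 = (t - 6)*(t + 3)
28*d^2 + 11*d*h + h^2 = (4*d + h)*(7*d + h)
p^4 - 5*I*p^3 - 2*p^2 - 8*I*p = p*(p - 4*I)*(p - 2*I)*(p + I)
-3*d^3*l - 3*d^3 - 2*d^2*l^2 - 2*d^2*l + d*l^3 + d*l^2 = (-3*d + l)*(d + l)*(d*l + d)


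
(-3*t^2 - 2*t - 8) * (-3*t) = 9*t^3 + 6*t^2 + 24*t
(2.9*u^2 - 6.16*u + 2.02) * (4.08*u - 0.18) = 11.832*u^3 - 25.6548*u^2 + 9.3504*u - 0.3636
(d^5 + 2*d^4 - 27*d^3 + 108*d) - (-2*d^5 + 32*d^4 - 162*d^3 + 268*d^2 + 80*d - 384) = 3*d^5 - 30*d^4 + 135*d^3 - 268*d^2 + 28*d + 384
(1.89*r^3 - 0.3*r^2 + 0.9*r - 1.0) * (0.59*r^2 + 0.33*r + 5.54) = 1.1151*r^5 + 0.4467*r^4 + 10.9026*r^3 - 1.955*r^2 + 4.656*r - 5.54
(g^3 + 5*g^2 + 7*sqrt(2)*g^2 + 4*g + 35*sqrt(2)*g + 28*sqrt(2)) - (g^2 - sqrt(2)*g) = g^3 + 4*g^2 + 7*sqrt(2)*g^2 + 4*g + 36*sqrt(2)*g + 28*sqrt(2)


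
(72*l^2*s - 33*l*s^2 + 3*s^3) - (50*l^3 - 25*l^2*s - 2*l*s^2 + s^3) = -50*l^3 + 97*l^2*s - 31*l*s^2 + 2*s^3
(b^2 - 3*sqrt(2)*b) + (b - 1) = b^2 - 3*sqrt(2)*b + b - 1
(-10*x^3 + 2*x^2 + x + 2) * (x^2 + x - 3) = -10*x^5 - 8*x^4 + 33*x^3 - 3*x^2 - x - 6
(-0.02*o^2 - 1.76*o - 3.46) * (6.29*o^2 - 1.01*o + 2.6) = -0.1258*o^4 - 11.0502*o^3 - 20.0378*o^2 - 1.0814*o - 8.996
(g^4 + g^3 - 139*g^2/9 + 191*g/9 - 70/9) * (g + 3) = g^5 + 4*g^4 - 112*g^3/9 - 226*g^2/9 + 503*g/9 - 70/3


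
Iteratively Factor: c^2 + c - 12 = (c + 4)*(c - 3)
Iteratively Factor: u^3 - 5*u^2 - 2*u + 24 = (u - 3)*(u^2 - 2*u - 8) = (u - 3)*(u + 2)*(u - 4)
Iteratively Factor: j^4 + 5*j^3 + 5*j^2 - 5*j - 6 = (j + 1)*(j^3 + 4*j^2 + j - 6) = (j + 1)*(j + 3)*(j^2 + j - 2) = (j - 1)*(j + 1)*(j + 3)*(j + 2)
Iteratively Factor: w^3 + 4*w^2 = (w + 4)*(w^2) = w*(w + 4)*(w)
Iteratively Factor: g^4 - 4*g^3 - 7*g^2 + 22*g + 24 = (g + 2)*(g^3 - 6*g^2 + 5*g + 12) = (g + 1)*(g + 2)*(g^2 - 7*g + 12) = (g - 3)*(g + 1)*(g + 2)*(g - 4)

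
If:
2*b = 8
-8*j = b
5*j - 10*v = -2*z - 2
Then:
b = 4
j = -1/2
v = z/5 - 1/20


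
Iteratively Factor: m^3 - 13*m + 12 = (m + 4)*(m^2 - 4*m + 3) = (m - 3)*(m + 4)*(m - 1)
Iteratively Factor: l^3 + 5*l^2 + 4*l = (l)*(l^2 + 5*l + 4) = l*(l + 1)*(l + 4)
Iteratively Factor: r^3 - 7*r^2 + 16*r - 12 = (r - 2)*(r^2 - 5*r + 6) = (r - 2)^2*(r - 3)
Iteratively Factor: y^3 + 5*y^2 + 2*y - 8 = (y + 2)*(y^2 + 3*y - 4) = (y + 2)*(y + 4)*(y - 1)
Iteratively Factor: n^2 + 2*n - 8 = (n - 2)*(n + 4)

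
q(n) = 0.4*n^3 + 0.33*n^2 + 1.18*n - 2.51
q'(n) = 1.2*n^2 + 0.66*n + 1.18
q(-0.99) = -3.74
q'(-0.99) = 1.70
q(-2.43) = -9.17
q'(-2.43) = 6.66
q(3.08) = 15.94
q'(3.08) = 14.60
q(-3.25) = -16.59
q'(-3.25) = 11.71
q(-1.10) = -3.94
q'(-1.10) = 1.91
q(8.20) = 249.90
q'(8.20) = 87.28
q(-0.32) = -2.87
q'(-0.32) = 1.09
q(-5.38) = -61.60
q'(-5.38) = 32.36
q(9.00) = 326.44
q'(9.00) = 104.32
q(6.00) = 102.85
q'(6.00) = 48.34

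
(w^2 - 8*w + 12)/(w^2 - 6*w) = (w - 2)/w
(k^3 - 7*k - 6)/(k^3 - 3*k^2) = 1 + 3/k + 2/k^2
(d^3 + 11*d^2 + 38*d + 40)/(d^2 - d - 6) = (d^2 + 9*d + 20)/(d - 3)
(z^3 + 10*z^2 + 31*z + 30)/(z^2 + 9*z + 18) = (z^2 + 7*z + 10)/(z + 6)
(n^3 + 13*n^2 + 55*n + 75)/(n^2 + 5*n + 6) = (n^2 + 10*n + 25)/(n + 2)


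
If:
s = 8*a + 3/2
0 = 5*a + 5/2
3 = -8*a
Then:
No Solution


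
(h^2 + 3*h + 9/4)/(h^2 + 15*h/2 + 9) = (h + 3/2)/(h + 6)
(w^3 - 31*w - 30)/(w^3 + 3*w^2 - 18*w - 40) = (w^2 - 5*w - 6)/(w^2 - 2*w - 8)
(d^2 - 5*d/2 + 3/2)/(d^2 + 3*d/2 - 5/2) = (2*d - 3)/(2*d + 5)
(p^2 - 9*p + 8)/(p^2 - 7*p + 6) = (p - 8)/(p - 6)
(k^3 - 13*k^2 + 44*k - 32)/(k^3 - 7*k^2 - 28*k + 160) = (k - 1)/(k + 5)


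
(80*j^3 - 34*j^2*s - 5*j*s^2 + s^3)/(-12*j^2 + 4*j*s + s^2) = (-40*j^2 - 3*j*s + s^2)/(6*j + s)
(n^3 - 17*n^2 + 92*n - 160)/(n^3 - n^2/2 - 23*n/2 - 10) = 2*(n^2 - 13*n + 40)/(2*n^2 + 7*n + 5)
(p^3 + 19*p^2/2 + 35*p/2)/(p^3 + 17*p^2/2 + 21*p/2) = (2*p + 5)/(2*p + 3)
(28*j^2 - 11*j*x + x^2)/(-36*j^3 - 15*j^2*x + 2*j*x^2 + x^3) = (-7*j + x)/(9*j^2 + 6*j*x + x^2)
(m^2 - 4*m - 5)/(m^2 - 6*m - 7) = (m - 5)/(m - 7)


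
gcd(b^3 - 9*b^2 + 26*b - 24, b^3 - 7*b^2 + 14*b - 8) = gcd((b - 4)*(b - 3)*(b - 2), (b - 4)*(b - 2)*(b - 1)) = b^2 - 6*b + 8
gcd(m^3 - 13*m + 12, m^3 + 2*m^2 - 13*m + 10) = m - 1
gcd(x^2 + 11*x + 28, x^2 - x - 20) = x + 4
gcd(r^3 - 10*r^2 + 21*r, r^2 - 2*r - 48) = 1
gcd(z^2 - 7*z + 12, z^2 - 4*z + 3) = z - 3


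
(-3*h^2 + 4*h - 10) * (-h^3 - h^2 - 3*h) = 3*h^5 - h^4 + 15*h^3 - 2*h^2 + 30*h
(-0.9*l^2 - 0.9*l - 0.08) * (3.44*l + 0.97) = -3.096*l^3 - 3.969*l^2 - 1.1482*l - 0.0776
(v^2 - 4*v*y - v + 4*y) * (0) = 0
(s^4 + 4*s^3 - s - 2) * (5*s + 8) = 5*s^5 + 28*s^4 + 32*s^3 - 5*s^2 - 18*s - 16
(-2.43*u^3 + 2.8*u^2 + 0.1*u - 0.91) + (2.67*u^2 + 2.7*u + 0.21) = -2.43*u^3 + 5.47*u^2 + 2.8*u - 0.7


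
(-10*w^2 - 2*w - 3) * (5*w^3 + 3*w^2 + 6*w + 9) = -50*w^5 - 40*w^4 - 81*w^3 - 111*w^2 - 36*w - 27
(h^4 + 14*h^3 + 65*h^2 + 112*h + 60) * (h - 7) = h^5 + 7*h^4 - 33*h^3 - 343*h^2 - 724*h - 420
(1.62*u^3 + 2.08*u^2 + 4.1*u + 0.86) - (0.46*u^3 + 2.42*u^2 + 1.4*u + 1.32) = 1.16*u^3 - 0.34*u^2 + 2.7*u - 0.46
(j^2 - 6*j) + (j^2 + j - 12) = 2*j^2 - 5*j - 12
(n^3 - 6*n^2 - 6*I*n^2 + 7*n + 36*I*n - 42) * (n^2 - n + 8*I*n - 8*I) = n^5 - 7*n^4 + 2*I*n^4 + 61*n^3 - 14*I*n^3 - 385*n^2 + 68*I*n^2 + 330*n - 392*I*n + 336*I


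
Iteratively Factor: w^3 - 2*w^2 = (w)*(w^2 - 2*w) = w*(w - 2)*(w)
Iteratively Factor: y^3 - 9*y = (y)*(y^2 - 9) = y*(y - 3)*(y + 3)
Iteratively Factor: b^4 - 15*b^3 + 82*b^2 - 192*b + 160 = (b - 2)*(b^3 - 13*b^2 + 56*b - 80) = (b - 5)*(b - 2)*(b^2 - 8*b + 16) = (b - 5)*(b - 4)*(b - 2)*(b - 4)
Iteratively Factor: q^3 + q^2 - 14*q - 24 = (q - 4)*(q^2 + 5*q + 6) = (q - 4)*(q + 2)*(q + 3)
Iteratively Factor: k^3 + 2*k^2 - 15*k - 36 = (k + 3)*(k^2 - k - 12) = (k + 3)^2*(k - 4)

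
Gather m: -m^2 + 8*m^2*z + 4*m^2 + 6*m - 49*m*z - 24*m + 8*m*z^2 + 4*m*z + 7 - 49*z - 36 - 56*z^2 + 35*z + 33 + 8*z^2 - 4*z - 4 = m^2*(8*z + 3) + m*(8*z^2 - 45*z - 18) - 48*z^2 - 18*z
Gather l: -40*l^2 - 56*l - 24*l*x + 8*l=-40*l^2 + l*(-24*x - 48)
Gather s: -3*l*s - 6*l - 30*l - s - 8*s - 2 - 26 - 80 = -36*l + s*(-3*l - 9) - 108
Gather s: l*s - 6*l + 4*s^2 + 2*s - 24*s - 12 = -6*l + 4*s^2 + s*(l - 22) - 12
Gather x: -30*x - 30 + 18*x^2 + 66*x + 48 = 18*x^2 + 36*x + 18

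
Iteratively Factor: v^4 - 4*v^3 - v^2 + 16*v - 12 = (v - 2)*(v^3 - 2*v^2 - 5*v + 6) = (v - 3)*(v - 2)*(v^2 + v - 2) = (v - 3)*(v - 2)*(v + 2)*(v - 1)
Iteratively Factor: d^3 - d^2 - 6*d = (d)*(d^2 - d - 6) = d*(d + 2)*(d - 3)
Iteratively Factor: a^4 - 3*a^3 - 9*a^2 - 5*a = (a - 5)*(a^3 + 2*a^2 + a) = a*(a - 5)*(a^2 + 2*a + 1) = a*(a - 5)*(a + 1)*(a + 1)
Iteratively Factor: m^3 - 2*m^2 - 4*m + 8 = (m + 2)*(m^2 - 4*m + 4) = (m - 2)*(m + 2)*(m - 2)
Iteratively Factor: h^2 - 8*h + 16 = (h - 4)*(h - 4)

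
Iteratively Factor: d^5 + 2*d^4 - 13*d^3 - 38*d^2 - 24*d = (d + 2)*(d^4 - 13*d^2 - 12*d) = d*(d + 2)*(d^3 - 13*d - 12) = d*(d - 4)*(d + 2)*(d^2 + 4*d + 3) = d*(d - 4)*(d + 2)*(d + 3)*(d + 1)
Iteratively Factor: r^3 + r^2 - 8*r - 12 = (r + 2)*(r^2 - r - 6) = (r + 2)^2*(r - 3)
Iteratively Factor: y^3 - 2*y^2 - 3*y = (y + 1)*(y^2 - 3*y) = (y - 3)*(y + 1)*(y)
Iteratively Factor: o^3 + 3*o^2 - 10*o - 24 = (o - 3)*(o^2 + 6*o + 8) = (o - 3)*(o + 4)*(o + 2)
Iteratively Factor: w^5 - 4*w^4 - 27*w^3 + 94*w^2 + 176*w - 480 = (w + 3)*(w^4 - 7*w^3 - 6*w^2 + 112*w - 160) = (w + 3)*(w + 4)*(w^3 - 11*w^2 + 38*w - 40) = (w - 4)*(w + 3)*(w + 4)*(w^2 - 7*w + 10) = (w - 4)*(w - 2)*(w + 3)*(w + 4)*(w - 5)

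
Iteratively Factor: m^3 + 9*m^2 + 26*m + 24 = (m + 4)*(m^2 + 5*m + 6) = (m + 2)*(m + 4)*(m + 3)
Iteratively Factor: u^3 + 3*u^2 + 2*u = (u)*(u^2 + 3*u + 2) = u*(u + 1)*(u + 2)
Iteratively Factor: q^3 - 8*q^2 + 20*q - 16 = (q - 2)*(q^2 - 6*q + 8) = (q - 2)^2*(q - 4)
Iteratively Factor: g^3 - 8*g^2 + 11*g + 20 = (g + 1)*(g^2 - 9*g + 20) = (g - 5)*(g + 1)*(g - 4)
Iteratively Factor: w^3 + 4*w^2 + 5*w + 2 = (w + 1)*(w^2 + 3*w + 2) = (w + 1)*(w + 2)*(w + 1)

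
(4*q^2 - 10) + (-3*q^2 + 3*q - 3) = q^2 + 3*q - 13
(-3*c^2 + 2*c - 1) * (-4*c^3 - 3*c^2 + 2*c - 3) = 12*c^5 + c^4 - 8*c^3 + 16*c^2 - 8*c + 3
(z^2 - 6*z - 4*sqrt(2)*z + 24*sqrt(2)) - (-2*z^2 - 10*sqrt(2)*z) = 3*z^2 - 6*z + 6*sqrt(2)*z + 24*sqrt(2)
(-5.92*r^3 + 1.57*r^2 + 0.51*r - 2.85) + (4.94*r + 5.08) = -5.92*r^3 + 1.57*r^2 + 5.45*r + 2.23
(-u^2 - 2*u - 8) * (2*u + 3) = -2*u^3 - 7*u^2 - 22*u - 24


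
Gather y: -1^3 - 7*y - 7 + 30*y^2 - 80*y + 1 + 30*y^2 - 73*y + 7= 60*y^2 - 160*y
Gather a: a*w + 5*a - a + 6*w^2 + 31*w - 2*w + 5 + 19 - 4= a*(w + 4) + 6*w^2 + 29*w + 20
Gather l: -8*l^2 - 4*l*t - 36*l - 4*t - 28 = -8*l^2 + l*(-4*t - 36) - 4*t - 28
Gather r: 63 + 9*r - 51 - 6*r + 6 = 3*r + 18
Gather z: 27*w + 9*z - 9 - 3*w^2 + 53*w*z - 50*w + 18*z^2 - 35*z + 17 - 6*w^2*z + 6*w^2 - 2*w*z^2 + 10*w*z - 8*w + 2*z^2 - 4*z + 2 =3*w^2 - 31*w + z^2*(20 - 2*w) + z*(-6*w^2 + 63*w - 30) + 10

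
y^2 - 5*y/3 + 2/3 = (y - 1)*(y - 2/3)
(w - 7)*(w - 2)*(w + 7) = w^3 - 2*w^2 - 49*w + 98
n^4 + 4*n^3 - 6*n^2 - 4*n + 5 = (n - 1)^2*(n + 1)*(n + 5)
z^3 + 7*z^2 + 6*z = z*(z + 1)*(z + 6)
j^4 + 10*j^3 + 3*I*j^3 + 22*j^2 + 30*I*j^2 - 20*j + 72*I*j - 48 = (j + 4)*(j + 6)*(j + I)*(j + 2*I)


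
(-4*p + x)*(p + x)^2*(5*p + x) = -20*p^4 - 39*p^3*x - 17*p^2*x^2 + 3*p*x^3 + x^4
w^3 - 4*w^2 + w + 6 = (w - 3)*(w - 2)*(w + 1)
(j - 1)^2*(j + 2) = j^3 - 3*j + 2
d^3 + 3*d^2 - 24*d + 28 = (d - 2)^2*(d + 7)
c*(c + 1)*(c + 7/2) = c^3 + 9*c^2/2 + 7*c/2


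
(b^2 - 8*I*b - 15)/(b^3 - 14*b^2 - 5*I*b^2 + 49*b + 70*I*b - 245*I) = (b - 3*I)/(b^2 - 14*b + 49)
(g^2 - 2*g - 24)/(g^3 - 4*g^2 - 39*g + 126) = (g^2 - 2*g - 24)/(g^3 - 4*g^2 - 39*g + 126)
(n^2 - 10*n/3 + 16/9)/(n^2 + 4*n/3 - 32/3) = (n - 2/3)/(n + 4)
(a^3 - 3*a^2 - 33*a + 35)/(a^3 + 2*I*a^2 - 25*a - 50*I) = (a^2 - 8*a + 7)/(a^2 + a*(-5 + 2*I) - 10*I)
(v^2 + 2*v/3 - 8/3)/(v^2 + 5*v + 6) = (v - 4/3)/(v + 3)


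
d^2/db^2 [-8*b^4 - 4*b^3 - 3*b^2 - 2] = -96*b^2 - 24*b - 6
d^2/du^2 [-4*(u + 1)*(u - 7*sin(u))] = -28*(u + 1)*sin(u) + 56*cos(u) - 8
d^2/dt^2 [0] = 0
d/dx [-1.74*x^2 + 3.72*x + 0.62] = 3.72 - 3.48*x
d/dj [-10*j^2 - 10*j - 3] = -20*j - 10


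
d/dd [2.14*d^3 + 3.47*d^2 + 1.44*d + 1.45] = 6.42*d^2 + 6.94*d + 1.44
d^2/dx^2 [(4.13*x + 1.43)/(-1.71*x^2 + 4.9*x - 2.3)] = (-(3.42*x - 4.9)*(4.13*x + 1.43)*(6.84*x - 9.8) + (42.3738*x - 35.5834)*(1.71*x^2 - 4.9*x + 2.3))/(1.71*x^2 - 4.9*x + 2.3)^3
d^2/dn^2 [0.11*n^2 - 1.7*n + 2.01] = 0.220000000000000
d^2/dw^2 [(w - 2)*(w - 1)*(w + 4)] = 6*w + 2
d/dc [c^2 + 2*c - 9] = 2*c + 2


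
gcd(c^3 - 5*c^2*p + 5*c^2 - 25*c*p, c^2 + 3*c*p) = c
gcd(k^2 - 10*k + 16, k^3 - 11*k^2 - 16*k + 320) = k - 8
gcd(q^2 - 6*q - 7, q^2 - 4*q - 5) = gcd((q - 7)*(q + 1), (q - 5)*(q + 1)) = q + 1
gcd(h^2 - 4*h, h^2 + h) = h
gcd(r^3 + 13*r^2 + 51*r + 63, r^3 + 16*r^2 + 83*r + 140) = r + 7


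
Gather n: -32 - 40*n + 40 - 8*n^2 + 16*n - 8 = -8*n^2 - 24*n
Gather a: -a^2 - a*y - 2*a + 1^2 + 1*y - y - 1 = -a^2 + a*(-y - 2)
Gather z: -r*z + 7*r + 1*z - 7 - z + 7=-r*z + 7*r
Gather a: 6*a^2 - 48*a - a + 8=6*a^2 - 49*a + 8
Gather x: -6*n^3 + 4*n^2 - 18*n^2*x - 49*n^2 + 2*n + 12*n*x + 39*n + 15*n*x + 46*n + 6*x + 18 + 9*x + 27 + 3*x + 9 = -6*n^3 - 45*n^2 + 87*n + x*(-18*n^2 + 27*n + 18) + 54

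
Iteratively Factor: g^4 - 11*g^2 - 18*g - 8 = (g + 1)*(g^3 - g^2 - 10*g - 8) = (g + 1)^2*(g^2 - 2*g - 8) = (g + 1)^2*(g + 2)*(g - 4)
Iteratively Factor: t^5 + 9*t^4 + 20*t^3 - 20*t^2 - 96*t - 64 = (t + 4)*(t^4 + 5*t^3 - 20*t - 16) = (t + 1)*(t + 4)*(t^3 + 4*t^2 - 4*t - 16) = (t + 1)*(t + 4)^2*(t^2 - 4) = (t - 2)*(t + 1)*(t + 4)^2*(t + 2)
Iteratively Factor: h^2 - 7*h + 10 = (h - 2)*(h - 5)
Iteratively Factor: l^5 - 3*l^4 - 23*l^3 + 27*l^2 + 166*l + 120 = (l - 4)*(l^4 + l^3 - 19*l^2 - 49*l - 30) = (l - 5)*(l - 4)*(l^3 + 6*l^2 + 11*l + 6) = (l - 5)*(l - 4)*(l + 3)*(l^2 + 3*l + 2) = (l - 5)*(l - 4)*(l + 1)*(l + 3)*(l + 2)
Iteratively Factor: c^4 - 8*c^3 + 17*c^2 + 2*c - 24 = (c + 1)*(c^3 - 9*c^2 + 26*c - 24) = (c - 3)*(c + 1)*(c^2 - 6*c + 8) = (c - 3)*(c - 2)*(c + 1)*(c - 4)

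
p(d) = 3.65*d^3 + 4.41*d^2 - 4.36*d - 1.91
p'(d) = 10.95*d^2 + 8.82*d - 4.36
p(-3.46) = -85.22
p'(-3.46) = 96.21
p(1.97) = 34.52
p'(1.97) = 55.51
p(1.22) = 5.96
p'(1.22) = 22.70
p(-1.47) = 2.43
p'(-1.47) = 6.34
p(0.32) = -2.73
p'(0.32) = -0.42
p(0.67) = -1.75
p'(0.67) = 6.46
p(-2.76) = -33.02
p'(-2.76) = 54.71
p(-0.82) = 2.62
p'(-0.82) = -4.23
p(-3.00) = -47.69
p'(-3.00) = 67.73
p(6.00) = 919.09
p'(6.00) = 442.76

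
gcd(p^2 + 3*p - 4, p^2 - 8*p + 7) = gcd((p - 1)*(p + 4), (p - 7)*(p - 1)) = p - 1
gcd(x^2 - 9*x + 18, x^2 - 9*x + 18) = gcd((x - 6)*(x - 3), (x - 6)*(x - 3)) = x^2 - 9*x + 18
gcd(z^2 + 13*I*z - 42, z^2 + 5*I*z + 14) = z + 7*I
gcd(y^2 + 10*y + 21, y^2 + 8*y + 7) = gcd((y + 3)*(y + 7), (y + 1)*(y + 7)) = y + 7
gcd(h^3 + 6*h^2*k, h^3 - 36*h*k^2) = h^2 + 6*h*k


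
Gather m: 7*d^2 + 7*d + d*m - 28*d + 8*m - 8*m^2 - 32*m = 7*d^2 - 21*d - 8*m^2 + m*(d - 24)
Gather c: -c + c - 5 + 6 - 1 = 0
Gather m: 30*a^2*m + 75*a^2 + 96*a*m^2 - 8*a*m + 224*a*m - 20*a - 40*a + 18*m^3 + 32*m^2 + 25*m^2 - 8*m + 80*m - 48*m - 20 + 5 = 75*a^2 - 60*a + 18*m^3 + m^2*(96*a + 57) + m*(30*a^2 + 216*a + 24) - 15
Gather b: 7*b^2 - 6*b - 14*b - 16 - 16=7*b^2 - 20*b - 32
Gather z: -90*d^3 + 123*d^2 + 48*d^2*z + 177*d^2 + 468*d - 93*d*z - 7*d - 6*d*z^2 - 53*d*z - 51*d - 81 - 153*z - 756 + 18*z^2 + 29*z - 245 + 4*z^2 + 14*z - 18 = -90*d^3 + 300*d^2 + 410*d + z^2*(22 - 6*d) + z*(48*d^2 - 146*d - 110) - 1100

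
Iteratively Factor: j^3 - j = (j + 1)*(j^2 - j) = j*(j + 1)*(j - 1)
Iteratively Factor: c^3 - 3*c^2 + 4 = (c - 2)*(c^2 - c - 2) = (c - 2)*(c + 1)*(c - 2)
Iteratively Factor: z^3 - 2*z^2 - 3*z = (z + 1)*(z^2 - 3*z) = z*(z + 1)*(z - 3)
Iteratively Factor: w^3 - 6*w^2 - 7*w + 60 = (w - 5)*(w^2 - w - 12) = (w - 5)*(w + 3)*(w - 4)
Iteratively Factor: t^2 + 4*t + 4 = (t + 2)*(t + 2)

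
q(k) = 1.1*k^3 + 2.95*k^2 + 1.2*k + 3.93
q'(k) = 3.3*k^2 + 5.9*k + 1.2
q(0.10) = 4.08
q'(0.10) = 1.82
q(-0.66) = 4.11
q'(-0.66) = -1.26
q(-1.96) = 4.63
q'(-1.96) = 2.31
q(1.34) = 13.48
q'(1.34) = 15.03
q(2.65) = 48.30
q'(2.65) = 40.01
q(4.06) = 131.04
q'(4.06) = 79.55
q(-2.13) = 4.13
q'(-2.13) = 3.60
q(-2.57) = 1.66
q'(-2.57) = 7.83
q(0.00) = 3.93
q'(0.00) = 1.20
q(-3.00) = -2.82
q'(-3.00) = 13.20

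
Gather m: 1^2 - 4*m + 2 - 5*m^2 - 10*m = -5*m^2 - 14*m + 3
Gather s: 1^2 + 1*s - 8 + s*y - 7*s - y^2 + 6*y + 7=s*(y - 6) - y^2 + 6*y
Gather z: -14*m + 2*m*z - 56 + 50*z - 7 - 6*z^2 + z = -14*m - 6*z^2 + z*(2*m + 51) - 63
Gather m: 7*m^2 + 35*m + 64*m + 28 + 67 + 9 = 7*m^2 + 99*m + 104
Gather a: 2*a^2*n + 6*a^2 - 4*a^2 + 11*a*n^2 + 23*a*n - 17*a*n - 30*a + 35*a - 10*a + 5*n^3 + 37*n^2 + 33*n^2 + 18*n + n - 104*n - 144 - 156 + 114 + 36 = a^2*(2*n + 2) + a*(11*n^2 + 6*n - 5) + 5*n^3 + 70*n^2 - 85*n - 150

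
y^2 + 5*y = y*(y + 5)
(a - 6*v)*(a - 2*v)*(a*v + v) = a^3*v - 8*a^2*v^2 + a^2*v + 12*a*v^3 - 8*a*v^2 + 12*v^3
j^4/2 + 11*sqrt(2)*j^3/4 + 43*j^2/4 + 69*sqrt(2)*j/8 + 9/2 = (j/2 + sqrt(2))*(j + sqrt(2)/2)*(j + 3*sqrt(2)/2)^2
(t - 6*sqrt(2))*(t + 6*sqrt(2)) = t^2 - 72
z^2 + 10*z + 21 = (z + 3)*(z + 7)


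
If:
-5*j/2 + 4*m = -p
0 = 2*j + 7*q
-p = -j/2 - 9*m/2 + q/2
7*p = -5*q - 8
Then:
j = -1904/2369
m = -416/2369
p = -3096/2369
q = 544/2369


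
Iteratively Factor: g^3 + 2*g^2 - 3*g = (g - 1)*(g^2 + 3*g) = g*(g - 1)*(g + 3)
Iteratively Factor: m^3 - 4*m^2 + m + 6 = (m - 3)*(m^2 - m - 2) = (m - 3)*(m + 1)*(m - 2)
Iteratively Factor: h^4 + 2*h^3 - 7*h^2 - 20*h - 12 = (h - 3)*(h^3 + 5*h^2 + 8*h + 4) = (h - 3)*(h + 2)*(h^2 + 3*h + 2) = (h - 3)*(h + 2)^2*(h + 1)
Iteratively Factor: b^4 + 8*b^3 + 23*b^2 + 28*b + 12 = (b + 2)*(b^3 + 6*b^2 + 11*b + 6) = (b + 2)^2*(b^2 + 4*b + 3) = (b + 1)*(b + 2)^2*(b + 3)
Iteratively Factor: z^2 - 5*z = (z)*(z - 5)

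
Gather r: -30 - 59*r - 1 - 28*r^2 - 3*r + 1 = -28*r^2 - 62*r - 30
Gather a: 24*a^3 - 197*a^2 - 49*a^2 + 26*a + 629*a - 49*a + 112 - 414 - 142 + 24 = 24*a^3 - 246*a^2 + 606*a - 420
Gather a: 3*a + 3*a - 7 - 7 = 6*a - 14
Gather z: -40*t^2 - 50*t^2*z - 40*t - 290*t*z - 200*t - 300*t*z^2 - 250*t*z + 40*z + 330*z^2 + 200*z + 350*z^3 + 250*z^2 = -40*t^2 - 240*t + 350*z^3 + z^2*(580 - 300*t) + z*(-50*t^2 - 540*t + 240)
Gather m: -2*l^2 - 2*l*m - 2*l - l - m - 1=-2*l^2 - 3*l + m*(-2*l - 1) - 1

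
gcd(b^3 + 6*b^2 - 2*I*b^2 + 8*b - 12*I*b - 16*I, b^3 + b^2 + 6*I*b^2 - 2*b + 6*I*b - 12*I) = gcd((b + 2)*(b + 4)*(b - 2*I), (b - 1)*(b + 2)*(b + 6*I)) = b + 2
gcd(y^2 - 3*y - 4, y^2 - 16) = y - 4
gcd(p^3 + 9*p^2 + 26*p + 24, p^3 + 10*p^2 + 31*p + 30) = p^2 + 5*p + 6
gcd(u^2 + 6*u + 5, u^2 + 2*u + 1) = u + 1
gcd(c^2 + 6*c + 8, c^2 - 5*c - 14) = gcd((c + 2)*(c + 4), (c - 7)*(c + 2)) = c + 2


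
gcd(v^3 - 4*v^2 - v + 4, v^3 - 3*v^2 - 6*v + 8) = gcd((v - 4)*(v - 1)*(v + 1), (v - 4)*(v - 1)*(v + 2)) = v^2 - 5*v + 4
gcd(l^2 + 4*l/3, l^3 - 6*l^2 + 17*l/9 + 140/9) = l + 4/3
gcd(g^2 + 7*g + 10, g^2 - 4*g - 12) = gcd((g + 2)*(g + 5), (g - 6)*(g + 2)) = g + 2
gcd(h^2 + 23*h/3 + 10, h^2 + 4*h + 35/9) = h + 5/3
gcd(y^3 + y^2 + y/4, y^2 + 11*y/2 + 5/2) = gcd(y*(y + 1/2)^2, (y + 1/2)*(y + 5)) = y + 1/2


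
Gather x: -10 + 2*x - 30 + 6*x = 8*x - 40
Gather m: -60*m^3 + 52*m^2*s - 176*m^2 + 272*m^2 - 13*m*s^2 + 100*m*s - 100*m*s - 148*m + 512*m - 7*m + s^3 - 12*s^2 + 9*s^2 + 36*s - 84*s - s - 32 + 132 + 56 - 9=-60*m^3 + m^2*(52*s + 96) + m*(357 - 13*s^2) + s^3 - 3*s^2 - 49*s + 147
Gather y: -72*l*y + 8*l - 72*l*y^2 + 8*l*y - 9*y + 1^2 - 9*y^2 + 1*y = 8*l + y^2*(-72*l - 9) + y*(-64*l - 8) + 1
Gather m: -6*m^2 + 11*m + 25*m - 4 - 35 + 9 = -6*m^2 + 36*m - 30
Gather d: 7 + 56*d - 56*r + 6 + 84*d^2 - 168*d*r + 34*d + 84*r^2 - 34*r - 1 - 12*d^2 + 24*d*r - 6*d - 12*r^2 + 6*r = 72*d^2 + d*(84 - 144*r) + 72*r^2 - 84*r + 12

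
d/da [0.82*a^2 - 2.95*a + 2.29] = 1.64*a - 2.95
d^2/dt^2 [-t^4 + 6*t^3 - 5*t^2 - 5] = -12*t^2 + 36*t - 10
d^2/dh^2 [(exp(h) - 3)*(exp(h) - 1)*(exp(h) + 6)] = (9*exp(2*h) + 8*exp(h) - 21)*exp(h)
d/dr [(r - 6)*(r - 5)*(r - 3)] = 3*r^2 - 28*r + 63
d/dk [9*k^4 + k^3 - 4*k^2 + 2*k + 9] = 36*k^3 + 3*k^2 - 8*k + 2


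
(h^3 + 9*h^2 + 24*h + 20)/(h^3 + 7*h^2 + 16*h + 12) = (h + 5)/(h + 3)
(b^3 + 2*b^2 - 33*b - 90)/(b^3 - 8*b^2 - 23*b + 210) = (b + 3)/(b - 7)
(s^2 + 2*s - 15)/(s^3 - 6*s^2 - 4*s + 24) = (s^2 + 2*s - 15)/(s^3 - 6*s^2 - 4*s + 24)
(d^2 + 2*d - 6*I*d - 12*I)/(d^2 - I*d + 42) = (d^2 + d*(2 - 6*I) - 12*I)/(d^2 - I*d + 42)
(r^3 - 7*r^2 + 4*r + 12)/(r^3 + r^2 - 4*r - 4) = (r - 6)/(r + 2)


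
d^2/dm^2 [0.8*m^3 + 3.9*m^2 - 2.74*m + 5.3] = 4.8*m + 7.8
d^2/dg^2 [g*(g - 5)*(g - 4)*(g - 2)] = 12*g^2 - 66*g + 76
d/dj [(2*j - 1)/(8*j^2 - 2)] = -1/(4*j^2 + 4*j + 1)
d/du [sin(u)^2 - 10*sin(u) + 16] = 2*(sin(u) - 5)*cos(u)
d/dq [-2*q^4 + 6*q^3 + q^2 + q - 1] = -8*q^3 + 18*q^2 + 2*q + 1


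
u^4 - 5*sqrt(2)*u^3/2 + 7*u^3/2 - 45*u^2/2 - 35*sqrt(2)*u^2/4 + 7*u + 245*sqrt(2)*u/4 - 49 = (u - 7/2)*(u + 7)*(u - 2*sqrt(2))*(u - sqrt(2)/2)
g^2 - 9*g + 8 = (g - 8)*(g - 1)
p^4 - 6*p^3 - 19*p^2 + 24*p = p*(p - 8)*(p - 1)*(p + 3)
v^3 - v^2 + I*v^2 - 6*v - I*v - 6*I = (v - 3)*(v + 2)*(v + I)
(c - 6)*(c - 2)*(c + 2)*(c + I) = c^4 - 6*c^3 + I*c^3 - 4*c^2 - 6*I*c^2 + 24*c - 4*I*c + 24*I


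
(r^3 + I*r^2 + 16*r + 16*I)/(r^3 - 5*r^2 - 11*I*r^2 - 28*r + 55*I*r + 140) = (r^2 + 5*I*r - 4)/(r^2 - r*(5 + 7*I) + 35*I)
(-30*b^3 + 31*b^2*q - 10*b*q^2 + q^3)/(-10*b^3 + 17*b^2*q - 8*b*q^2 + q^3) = (-3*b + q)/(-b + q)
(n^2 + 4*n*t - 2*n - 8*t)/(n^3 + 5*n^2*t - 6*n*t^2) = (n^2 + 4*n*t - 2*n - 8*t)/(n*(n^2 + 5*n*t - 6*t^2))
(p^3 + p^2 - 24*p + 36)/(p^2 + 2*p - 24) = (p^2 - 5*p + 6)/(p - 4)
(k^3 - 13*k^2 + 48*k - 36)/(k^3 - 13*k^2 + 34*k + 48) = (k^2 - 7*k + 6)/(k^2 - 7*k - 8)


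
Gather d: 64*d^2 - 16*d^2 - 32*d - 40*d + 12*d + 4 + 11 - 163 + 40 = 48*d^2 - 60*d - 108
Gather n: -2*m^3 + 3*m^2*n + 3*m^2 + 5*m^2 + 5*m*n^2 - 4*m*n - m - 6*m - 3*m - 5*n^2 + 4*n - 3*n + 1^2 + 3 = -2*m^3 + 8*m^2 - 10*m + n^2*(5*m - 5) + n*(3*m^2 - 4*m + 1) + 4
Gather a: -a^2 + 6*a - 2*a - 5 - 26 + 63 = -a^2 + 4*a + 32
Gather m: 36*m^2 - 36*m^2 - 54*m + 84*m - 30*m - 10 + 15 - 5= 0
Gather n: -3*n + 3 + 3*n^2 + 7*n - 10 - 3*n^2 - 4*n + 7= 0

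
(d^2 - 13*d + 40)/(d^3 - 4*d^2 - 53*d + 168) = (d - 5)/(d^2 + 4*d - 21)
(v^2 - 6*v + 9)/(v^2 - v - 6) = (v - 3)/(v + 2)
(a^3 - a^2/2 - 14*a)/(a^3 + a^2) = (a^2 - a/2 - 14)/(a*(a + 1))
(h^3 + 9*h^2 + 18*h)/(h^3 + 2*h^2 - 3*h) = (h + 6)/(h - 1)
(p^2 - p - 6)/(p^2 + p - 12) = (p + 2)/(p + 4)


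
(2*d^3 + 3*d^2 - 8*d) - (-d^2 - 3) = 2*d^3 + 4*d^2 - 8*d + 3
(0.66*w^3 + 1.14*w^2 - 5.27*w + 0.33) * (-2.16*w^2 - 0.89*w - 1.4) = -1.4256*w^5 - 3.0498*w^4 + 9.4446*w^3 + 2.3815*w^2 + 7.0843*w - 0.462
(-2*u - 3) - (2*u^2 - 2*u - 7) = 4 - 2*u^2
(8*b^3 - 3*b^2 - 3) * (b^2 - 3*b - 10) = 8*b^5 - 27*b^4 - 71*b^3 + 27*b^2 + 9*b + 30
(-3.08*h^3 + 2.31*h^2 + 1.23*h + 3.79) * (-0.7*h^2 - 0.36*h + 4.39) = 2.156*h^5 - 0.5082*h^4 - 15.2138*h^3 + 7.0451*h^2 + 4.0353*h + 16.6381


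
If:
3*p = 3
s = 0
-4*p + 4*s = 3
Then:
No Solution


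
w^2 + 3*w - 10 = (w - 2)*(w + 5)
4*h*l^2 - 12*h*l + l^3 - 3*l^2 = l*(4*h + l)*(l - 3)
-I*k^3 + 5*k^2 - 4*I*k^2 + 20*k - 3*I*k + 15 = (k + 3)*(k + 5*I)*(-I*k - I)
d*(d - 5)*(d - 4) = d^3 - 9*d^2 + 20*d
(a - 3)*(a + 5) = a^2 + 2*a - 15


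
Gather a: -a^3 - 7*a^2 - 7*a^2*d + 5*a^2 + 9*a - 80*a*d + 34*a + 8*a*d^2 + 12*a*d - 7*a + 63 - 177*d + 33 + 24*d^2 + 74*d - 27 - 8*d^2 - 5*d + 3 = -a^3 + a^2*(-7*d - 2) + a*(8*d^2 - 68*d + 36) + 16*d^2 - 108*d + 72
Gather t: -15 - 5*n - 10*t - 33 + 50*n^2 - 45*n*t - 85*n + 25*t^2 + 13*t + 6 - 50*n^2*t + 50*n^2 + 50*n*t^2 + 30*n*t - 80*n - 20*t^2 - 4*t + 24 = 100*n^2 - 170*n + t^2*(50*n + 5) + t*(-50*n^2 - 15*n - 1) - 18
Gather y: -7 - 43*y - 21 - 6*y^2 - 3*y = -6*y^2 - 46*y - 28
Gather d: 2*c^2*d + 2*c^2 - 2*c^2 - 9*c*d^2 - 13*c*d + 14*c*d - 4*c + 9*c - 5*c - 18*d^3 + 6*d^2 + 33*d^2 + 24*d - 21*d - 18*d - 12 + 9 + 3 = -18*d^3 + d^2*(39 - 9*c) + d*(2*c^2 + c - 15)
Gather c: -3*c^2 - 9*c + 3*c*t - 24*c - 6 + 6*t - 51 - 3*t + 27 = -3*c^2 + c*(3*t - 33) + 3*t - 30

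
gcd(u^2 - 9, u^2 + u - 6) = u + 3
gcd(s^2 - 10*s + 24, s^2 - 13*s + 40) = 1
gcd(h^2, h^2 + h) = h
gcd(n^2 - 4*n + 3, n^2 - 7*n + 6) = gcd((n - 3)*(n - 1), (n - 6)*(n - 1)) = n - 1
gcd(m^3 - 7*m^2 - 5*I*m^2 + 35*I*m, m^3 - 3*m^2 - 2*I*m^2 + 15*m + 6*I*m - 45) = m - 5*I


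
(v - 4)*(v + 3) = v^2 - v - 12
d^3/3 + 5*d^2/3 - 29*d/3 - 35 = (d/3 + 1)*(d - 5)*(d + 7)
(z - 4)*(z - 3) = z^2 - 7*z + 12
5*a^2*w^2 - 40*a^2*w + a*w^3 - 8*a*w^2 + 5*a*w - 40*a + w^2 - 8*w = (5*a + w)*(w - 8)*(a*w + 1)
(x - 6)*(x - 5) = x^2 - 11*x + 30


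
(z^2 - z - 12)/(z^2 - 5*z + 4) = (z + 3)/(z - 1)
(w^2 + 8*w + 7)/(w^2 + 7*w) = (w + 1)/w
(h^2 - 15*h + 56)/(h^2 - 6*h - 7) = (h - 8)/(h + 1)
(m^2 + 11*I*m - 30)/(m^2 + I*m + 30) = (m + 5*I)/(m - 5*I)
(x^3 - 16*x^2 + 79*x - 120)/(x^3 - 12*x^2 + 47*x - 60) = (x - 8)/(x - 4)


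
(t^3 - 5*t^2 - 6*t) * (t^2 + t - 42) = t^5 - 4*t^4 - 53*t^3 + 204*t^2 + 252*t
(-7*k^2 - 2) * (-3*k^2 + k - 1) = 21*k^4 - 7*k^3 + 13*k^2 - 2*k + 2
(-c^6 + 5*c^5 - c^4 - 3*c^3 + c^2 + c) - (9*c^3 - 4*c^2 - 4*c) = -c^6 + 5*c^5 - c^4 - 12*c^3 + 5*c^2 + 5*c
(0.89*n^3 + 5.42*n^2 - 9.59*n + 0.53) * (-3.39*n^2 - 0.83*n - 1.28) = -3.0171*n^5 - 19.1125*n^4 + 26.8723*n^3 - 0.7746*n^2 + 11.8353*n - 0.6784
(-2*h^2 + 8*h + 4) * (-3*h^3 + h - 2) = 6*h^5 - 24*h^4 - 14*h^3 + 12*h^2 - 12*h - 8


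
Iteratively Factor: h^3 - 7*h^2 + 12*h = (h - 3)*(h^2 - 4*h) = (h - 4)*(h - 3)*(h)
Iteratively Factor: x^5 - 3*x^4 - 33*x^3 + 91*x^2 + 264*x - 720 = (x + 4)*(x^4 - 7*x^3 - 5*x^2 + 111*x - 180) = (x - 3)*(x + 4)*(x^3 - 4*x^2 - 17*x + 60) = (x - 3)^2*(x + 4)*(x^2 - x - 20) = (x - 3)^2*(x + 4)^2*(x - 5)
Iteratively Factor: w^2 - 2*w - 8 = (w - 4)*(w + 2)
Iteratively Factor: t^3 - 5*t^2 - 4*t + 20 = (t + 2)*(t^2 - 7*t + 10) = (t - 2)*(t + 2)*(t - 5)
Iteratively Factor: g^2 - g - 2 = (g + 1)*(g - 2)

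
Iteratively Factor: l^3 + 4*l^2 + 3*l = (l + 3)*(l^2 + l) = l*(l + 3)*(l + 1)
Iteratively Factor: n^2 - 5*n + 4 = (n - 1)*(n - 4)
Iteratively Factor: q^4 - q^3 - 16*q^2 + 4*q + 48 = (q + 3)*(q^3 - 4*q^2 - 4*q + 16) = (q - 4)*(q + 3)*(q^2 - 4) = (q - 4)*(q + 2)*(q + 3)*(q - 2)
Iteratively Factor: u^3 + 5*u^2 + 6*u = (u + 2)*(u^2 + 3*u) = (u + 2)*(u + 3)*(u)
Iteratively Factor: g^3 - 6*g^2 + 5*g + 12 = (g + 1)*(g^2 - 7*g + 12) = (g - 4)*(g + 1)*(g - 3)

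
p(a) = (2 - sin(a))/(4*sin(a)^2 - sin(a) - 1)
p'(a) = (2 - sin(a))*(-8*sin(a)*cos(a) + cos(a))/(4*sin(a)^2 - sin(a) - 1)^2 - cos(a)/(4*sin(a)^2 - sin(a) - 1)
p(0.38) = -1.99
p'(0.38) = -3.29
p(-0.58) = 3.40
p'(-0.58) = 19.32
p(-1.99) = 0.90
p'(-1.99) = -0.81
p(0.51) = -2.83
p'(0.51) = -11.77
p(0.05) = -1.88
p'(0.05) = 2.04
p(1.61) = 0.50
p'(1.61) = 0.09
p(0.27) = -1.76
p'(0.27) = -0.98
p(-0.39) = -57.16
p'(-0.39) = 5153.90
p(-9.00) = 26.37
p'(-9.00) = -1118.38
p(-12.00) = -3.80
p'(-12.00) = -25.25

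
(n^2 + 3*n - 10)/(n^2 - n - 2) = (n + 5)/(n + 1)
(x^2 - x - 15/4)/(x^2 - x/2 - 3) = (x - 5/2)/(x - 2)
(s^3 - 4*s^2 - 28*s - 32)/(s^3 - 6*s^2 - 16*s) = (s + 2)/s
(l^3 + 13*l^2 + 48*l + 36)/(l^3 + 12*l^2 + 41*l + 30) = (l + 6)/(l + 5)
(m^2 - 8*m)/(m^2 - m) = (m - 8)/(m - 1)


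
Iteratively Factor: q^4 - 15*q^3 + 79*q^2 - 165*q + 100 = (q - 5)*(q^3 - 10*q^2 + 29*q - 20) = (q - 5)*(q - 4)*(q^2 - 6*q + 5) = (q - 5)^2*(q - 4)*(q - 1)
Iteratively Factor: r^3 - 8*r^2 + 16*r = (r)*(r^2 - 8*r + 16) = r*(r - 4)*(r - 4)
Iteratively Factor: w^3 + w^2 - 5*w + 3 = (w + 3)*(w^2 - 2*w + 1) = (w - 1)*(w + 3)*(w - 1)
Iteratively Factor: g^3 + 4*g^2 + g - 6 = (g + 2)*(g^2 + 2*g - 3) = (g - 1)*(g + 2)*(g + 3)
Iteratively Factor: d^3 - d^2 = (d - 1)*(d^2) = d*(d - 1)*(d)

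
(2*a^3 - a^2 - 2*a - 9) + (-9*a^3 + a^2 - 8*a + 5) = -7*a^3 - 10*a - 4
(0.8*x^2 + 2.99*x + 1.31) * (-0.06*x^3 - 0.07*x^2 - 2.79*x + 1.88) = -0.048*x^5 - 0.2354*x^4 - 2.5199*x^3 - 6.9298*x^2 + 1.9663*x + 2.4628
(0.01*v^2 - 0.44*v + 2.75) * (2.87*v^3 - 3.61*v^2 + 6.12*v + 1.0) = 0.0287*v^5 - 1.2989*v^4 + 9.5421*v^3 - 12.6103*v^2 + 16.39*v + 2.75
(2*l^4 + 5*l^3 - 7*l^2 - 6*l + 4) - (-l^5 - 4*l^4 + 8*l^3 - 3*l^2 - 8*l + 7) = l^5 + 6*l^4 - 3*l^3 - 4*l^2 + 2*l - 3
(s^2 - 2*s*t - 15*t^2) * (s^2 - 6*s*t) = s^4 - 8*s^3*t - 3*s^2*t^2 + 90*s*t^3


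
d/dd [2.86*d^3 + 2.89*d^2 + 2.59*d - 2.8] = 8.58*d^2 + 5.78*d + 2.59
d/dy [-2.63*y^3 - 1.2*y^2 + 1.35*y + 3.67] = -7.89*y^2 - 2.4*y + 1.35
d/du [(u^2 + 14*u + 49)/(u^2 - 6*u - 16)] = 10*(-2*u^2 - 13*u + 7)/(u^4 - 12*u^3 + 4*u^2 + 192*u + 256)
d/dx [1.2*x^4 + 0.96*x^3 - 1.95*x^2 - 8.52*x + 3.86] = 4.8*x^3 + 2.88*x^2 - 3.9*x - 8.52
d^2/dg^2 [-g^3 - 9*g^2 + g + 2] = -6*g - 18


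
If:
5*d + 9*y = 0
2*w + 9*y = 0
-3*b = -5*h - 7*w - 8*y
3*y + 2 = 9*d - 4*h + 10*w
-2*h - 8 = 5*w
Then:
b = -2465/468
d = -3/13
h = -133/52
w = -15/26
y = 5/39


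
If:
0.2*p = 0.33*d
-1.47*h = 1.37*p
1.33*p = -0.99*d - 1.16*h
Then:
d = 0.00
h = 0.00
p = 0.00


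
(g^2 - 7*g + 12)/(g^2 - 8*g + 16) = (g - 3)/(g - 4)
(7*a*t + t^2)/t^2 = (7*a + t)/t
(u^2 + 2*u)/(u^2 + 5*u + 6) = u/(u + 3)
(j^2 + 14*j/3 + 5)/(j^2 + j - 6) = (j + 5/3)/(j - 2)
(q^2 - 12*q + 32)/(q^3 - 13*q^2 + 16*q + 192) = (q - 4)/(q^2 - 5*q - 24)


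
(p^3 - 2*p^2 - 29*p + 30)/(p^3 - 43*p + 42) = (p + 5)/(p + 7)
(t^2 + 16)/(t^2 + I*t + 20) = (t + 4*I)/(t + 5*I)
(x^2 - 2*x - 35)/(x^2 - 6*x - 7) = (x + 5)/(x + 1)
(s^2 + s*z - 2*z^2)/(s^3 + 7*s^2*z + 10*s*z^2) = (s - z)/(s*(s + 5*z))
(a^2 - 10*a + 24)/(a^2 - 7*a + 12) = (a - 6)/(a - 3)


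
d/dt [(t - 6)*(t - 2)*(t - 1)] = 3*t^2 - 18*t + 20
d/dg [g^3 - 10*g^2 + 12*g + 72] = 3*g^2 - 20*g + 12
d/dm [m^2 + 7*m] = 2*m + 7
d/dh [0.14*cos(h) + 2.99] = -0.14*sin(h)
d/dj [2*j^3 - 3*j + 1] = 6*j^2 - 3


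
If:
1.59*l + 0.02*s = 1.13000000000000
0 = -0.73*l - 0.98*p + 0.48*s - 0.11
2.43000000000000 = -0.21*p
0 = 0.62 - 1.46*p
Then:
No Solution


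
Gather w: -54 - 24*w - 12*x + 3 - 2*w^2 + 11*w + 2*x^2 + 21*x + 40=-2*w^2 - 13*w + 2*x^2 + 9*x - 11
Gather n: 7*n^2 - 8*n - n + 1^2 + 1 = 7*n^2 - 9*n + 2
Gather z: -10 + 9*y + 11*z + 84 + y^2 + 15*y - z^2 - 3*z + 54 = y^2 + 24*y - z^2 + 8*z + 128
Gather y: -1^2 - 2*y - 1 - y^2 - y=-y^2 - 3*y - 2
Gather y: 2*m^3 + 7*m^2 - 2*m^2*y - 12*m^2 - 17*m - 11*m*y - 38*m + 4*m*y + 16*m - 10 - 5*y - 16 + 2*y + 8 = 2*m^3 - 5*m^2 - 39*m + y*(-2*m^2 - 7*m - 3) - 18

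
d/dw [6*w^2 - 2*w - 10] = 12*w - 2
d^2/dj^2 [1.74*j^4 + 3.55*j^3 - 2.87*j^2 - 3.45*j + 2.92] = 20.88*j^2 + 21.3*j - 5.74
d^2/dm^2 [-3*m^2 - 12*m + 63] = -6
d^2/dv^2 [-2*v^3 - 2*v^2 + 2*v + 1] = -12*v - 4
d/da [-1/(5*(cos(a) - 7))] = -sin(a)/(5*(cos(a) - 7)^2)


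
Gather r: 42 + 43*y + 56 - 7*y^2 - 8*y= -7*y^2 + 35*y + 98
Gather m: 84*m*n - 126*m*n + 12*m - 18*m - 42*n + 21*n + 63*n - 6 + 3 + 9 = m*(-42*n - 6) + 42*n + 6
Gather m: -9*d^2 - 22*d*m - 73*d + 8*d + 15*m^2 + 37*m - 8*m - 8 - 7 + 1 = -9*d^2 - 65*d + 15*m^2 + m*(29 - 22*d) - 14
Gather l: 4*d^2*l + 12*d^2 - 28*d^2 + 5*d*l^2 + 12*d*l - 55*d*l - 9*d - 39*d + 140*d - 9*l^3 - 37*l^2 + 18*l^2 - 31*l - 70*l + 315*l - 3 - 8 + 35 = -16*d^2 + 92*d - 9*l^3 + l^2*(5*d - 19) + l*(4*d^2 - 43*d + 214) + 24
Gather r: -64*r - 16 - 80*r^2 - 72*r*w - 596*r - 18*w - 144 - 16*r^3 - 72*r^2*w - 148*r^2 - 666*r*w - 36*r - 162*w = -16*r^3 + r^2*(-72*w - 228) + r*(-738*w - 696) - 180*w - 160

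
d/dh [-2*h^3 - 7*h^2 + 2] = 2*h*(-3*h - 7)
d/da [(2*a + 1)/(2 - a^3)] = (4*a^3 + 3*a^2 + 4)/(a^6 - 4*a^3 + 4)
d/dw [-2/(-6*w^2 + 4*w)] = 2*(1 - 3*w)/(w^2*(3*w - 2)^2)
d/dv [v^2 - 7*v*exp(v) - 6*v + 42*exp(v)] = -7*v*exp(v) + 2*v + 35*exp(v) - 6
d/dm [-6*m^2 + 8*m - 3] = 8 - 12*m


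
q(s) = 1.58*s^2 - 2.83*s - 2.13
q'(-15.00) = -50.23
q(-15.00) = 395.82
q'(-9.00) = -31.27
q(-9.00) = 151.32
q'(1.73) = 2.64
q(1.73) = -2.30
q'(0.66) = -0.74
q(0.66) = -3.31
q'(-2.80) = -11.68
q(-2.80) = 18.18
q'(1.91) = 3.21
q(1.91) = -1.77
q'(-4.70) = -17.68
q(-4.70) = 46.07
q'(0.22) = -2.13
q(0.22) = -2.68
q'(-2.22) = -9.85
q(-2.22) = 11.94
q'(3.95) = 9.65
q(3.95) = 11.34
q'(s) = 3.16*s - 2.83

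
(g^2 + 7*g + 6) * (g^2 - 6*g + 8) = g^4 + g^3 - 28*g^2 + 20*g + 48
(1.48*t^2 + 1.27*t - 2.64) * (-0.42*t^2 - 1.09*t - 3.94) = -0.6216*t^4 - 2.1466*t^3 - 6.1067*t^2 - 2.1262*t + 10.4016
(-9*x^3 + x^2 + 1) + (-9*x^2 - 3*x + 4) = -9*x^3 - 8*x^2 - 3*x + 5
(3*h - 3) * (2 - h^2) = -3*h^3 + 3*h^2 + 6*h - 6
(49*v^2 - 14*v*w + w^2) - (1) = 49*v^2 - 14*v*w + w^2 - 1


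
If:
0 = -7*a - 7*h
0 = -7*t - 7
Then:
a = -h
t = -1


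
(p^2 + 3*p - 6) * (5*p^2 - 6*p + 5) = 5*p^4 + 9*p^3 - 43*p^2 + 51*p - 30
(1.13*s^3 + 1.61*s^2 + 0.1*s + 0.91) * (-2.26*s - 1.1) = -2.5538*s^4 - 4.8816*s^3 - 1.997*s^2 - 2.1666*s - 1.001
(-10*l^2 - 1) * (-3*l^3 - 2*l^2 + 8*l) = 30*l^5 + 20*l^4 - 77*l^3 + 2*l^2 - 8*l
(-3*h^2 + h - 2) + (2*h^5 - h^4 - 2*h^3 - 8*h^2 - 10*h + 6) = 2*h^5 - h^4 - 2*h^3 - 11*h^2 - 9*h + 4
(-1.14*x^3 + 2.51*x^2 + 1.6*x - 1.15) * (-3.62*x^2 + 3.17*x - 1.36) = 4.1268*x^5 - 12.7*x^4 + 3.7151*x^3 + 5.8214*x^2 - 5.8215*x + 1.564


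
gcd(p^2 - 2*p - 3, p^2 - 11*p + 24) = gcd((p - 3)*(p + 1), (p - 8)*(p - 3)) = p - 3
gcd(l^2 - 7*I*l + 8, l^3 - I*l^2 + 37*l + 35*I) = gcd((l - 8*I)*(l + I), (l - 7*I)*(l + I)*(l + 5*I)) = l + I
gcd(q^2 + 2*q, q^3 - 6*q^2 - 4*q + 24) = q + 2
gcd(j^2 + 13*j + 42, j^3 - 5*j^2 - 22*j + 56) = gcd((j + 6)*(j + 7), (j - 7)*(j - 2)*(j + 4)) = 1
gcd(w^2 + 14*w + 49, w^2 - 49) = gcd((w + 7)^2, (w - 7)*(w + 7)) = w + 7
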